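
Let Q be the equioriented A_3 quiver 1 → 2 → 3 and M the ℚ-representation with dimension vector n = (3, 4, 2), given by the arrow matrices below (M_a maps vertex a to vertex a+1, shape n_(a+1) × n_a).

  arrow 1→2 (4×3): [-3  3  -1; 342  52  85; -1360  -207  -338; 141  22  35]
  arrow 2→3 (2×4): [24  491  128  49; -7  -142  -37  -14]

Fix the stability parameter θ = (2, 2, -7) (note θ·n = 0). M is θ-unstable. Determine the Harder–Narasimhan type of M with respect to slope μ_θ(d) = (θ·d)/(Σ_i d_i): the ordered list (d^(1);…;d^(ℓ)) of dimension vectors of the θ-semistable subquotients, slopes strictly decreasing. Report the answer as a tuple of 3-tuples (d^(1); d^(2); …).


Barcode: M ≅ I[1,2], I[1,3]^2, I[2,2]. HN layers by μ_θ (2 steps, strictly decreasing):
  μ^(1)=2; μ^(2)=-1

((1, 2, 0); (2, 2, 2))


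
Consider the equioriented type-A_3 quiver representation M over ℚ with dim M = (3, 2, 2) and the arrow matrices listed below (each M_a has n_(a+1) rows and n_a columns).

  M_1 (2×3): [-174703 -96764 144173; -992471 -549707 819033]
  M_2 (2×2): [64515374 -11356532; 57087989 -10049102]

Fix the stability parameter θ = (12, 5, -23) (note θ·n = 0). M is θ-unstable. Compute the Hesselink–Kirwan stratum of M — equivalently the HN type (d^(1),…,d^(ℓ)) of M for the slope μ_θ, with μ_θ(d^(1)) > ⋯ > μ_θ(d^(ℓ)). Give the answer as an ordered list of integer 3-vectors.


Interval decomposition of M: I[1,1], I[1,2], I[1,3], I[3,3].
HN type (ℓ=4): μ^(1)=12; μ^(2)=17/2; μ^(3)=-2; μ^(4)=-23

((1, 0, 0); (1, 1, 0); (1, 1, 1); (0, 0, 1))


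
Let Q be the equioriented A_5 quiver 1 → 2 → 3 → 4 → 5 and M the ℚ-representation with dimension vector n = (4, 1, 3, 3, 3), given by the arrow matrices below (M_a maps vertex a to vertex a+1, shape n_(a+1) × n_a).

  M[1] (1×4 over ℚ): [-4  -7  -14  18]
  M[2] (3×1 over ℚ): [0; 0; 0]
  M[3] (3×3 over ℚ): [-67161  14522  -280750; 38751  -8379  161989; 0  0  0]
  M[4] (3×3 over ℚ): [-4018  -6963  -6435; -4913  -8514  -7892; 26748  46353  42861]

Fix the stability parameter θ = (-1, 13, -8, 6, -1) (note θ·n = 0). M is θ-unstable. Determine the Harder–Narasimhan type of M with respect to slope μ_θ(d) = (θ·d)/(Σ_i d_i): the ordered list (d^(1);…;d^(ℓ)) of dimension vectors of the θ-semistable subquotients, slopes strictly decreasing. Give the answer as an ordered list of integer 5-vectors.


Via rank(M_{q-1}∘⋯∘M_p): M ≅ I[1,1]^3, I[1,2], I[3,3], I[3,5]^2, I[4,5].
μ_θ-semistable layers: μ^(1)=13; μ^(2)=5/2; μ^(3)=-1; μ^(4)=-8

((0, 1, 0, 0, 0); (0, 0, 0, 3, 3); (4, 0, 0, 0, 0); (0, 0, 3, 0, 0))


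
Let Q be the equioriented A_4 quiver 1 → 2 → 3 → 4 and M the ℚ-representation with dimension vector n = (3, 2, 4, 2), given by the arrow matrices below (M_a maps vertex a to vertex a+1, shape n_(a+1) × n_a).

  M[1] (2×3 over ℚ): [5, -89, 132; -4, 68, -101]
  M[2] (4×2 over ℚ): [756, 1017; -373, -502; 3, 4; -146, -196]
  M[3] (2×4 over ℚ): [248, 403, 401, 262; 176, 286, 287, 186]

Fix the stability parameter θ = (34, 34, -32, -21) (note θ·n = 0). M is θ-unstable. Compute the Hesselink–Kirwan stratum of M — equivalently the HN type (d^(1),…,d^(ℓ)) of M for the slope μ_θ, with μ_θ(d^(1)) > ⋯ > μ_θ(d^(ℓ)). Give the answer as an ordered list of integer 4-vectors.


Barcode: M ≅ I[1,1], I[1,4]^2, I[3,3]^2. HN layers by μ_θ (3 steps, strictly decreasing):
  μ^(1)=34; μ^(2)=15/4; μ^(3)=-32

((1, 0, 0, 0); (2, 2, 2, 2); (0, 0, 2, 0))


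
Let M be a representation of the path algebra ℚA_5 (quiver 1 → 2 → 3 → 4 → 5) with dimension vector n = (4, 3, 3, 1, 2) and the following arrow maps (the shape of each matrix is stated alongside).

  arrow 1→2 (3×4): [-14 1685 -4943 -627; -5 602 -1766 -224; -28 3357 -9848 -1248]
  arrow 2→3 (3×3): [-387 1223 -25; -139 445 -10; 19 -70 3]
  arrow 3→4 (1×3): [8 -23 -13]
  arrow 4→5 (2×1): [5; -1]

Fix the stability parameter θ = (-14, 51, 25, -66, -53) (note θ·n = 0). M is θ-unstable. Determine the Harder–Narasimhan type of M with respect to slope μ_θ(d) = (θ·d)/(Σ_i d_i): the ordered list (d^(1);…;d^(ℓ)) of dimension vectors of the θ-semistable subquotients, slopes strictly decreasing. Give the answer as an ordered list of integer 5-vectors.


Interval decomposition of M: I[1,1], I[1,3]^2, I[1,5], I[5,5].
HN type (ℓ=4): μ^(1)=38; μ^(2)=-43/4; μ^(3)=-14; μ^(4)=-53

((0, 2, 2, 0, 0); (0, 1, 1, 1, 1); (4, 0, 0, 0, 0); (0, 0, 0, 0, 1))


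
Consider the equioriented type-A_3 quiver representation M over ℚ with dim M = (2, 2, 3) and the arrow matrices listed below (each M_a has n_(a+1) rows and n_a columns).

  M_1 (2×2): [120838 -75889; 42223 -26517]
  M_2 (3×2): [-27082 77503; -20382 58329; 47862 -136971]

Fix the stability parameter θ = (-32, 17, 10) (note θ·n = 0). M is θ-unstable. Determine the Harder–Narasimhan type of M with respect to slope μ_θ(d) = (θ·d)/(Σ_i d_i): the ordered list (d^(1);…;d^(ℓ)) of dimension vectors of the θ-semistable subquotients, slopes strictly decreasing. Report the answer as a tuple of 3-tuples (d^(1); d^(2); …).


Barcode: M ≅ I[1,3]^2, I[3,3]. HN layers by μ_θ (3 steps, strictly decreasing):
  μ^(1)=27/2; μ^(2)=10; μ^(3)=-32

((0, 2, 2); (0, 0, 1); (2, 0, 0))


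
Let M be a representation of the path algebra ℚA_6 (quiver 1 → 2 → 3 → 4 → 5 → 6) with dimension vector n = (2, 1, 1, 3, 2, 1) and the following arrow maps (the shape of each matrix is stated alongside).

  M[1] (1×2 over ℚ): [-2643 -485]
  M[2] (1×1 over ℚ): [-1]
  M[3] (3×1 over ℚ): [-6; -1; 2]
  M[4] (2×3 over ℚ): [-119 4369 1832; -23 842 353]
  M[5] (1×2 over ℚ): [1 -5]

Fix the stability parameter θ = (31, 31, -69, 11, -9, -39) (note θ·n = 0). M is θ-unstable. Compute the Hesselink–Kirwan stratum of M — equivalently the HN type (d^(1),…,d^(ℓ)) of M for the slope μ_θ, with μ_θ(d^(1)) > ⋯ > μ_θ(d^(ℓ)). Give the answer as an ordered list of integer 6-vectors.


Via rank(M_{q-1}∘⋯∘M_p): M ≅ I[1,1], I[1,6], I[4,4], I[4,5].
μ_θ-semistable layers: μ^(1)=31; μ^(2)=11; μ^(3)=1; μ^(4)=-22/3

((1, 0, 0, 0, 0, 0); (0, 0, 0, 1, 0, 0); (0, 0, 0, 1, 1, 0); (1, 1, 1, 1, 1, 1))


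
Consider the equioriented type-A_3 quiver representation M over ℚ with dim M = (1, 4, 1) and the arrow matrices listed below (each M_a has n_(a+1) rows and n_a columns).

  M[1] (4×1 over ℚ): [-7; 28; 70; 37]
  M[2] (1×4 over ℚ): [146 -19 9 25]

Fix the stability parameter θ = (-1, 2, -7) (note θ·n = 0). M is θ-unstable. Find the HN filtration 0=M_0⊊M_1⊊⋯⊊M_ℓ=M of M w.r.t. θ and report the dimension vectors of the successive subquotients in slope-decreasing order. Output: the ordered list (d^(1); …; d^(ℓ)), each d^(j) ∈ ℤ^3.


Barcode: M ≅ I[1,3], I[2,2]^3. HN layers by μ_θ (2 steps, strictly decreasing):
  μ^(1)=2; μ^(2)=-2

((0, 3, 0); (1, 1, 1))


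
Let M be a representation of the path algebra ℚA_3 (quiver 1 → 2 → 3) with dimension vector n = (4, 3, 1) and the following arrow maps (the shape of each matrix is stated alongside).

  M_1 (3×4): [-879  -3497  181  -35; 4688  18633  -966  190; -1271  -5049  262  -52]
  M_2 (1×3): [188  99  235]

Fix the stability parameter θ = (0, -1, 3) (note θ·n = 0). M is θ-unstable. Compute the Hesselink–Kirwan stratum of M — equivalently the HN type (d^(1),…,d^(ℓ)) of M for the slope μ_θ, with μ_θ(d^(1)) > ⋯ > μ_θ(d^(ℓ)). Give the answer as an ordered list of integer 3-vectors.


Barcode: M ≅ I[1,1], I[1,2]^2, I[1,3]. HN layers by μ_θ (3 steps, strictly decreasing):
  μ^(1)=3; μ^(2)=0; μ^(3)=-1/2

((0, 0, 1); (1, 0, 0); (3, 3, 0))


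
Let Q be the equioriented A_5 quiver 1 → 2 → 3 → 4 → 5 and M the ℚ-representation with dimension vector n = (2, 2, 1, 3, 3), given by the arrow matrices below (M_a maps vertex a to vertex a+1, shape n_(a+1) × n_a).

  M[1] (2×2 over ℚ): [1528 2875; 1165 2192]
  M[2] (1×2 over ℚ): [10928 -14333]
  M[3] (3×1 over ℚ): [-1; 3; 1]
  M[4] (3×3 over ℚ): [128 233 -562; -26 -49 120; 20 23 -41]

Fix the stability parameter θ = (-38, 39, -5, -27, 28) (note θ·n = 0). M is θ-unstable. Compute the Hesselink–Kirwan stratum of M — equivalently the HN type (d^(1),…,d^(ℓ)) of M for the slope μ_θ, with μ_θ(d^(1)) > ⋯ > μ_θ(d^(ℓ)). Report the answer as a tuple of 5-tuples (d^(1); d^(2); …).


Interval decomposition of M: I[1,2], I[1,5], I[4,5]^2.
HN type (ℓ=5): μ^(1)=39; μ^(2)=28; μ^(3)=7/3; μ^(4)=-27; μ^(5)=-38

((0, 1, 0, 0, 0); (0, 0, 0, 0, 3); (0, 1, 1, 1, 0); (0, 0, 0, 2, 0); (2, 0, 0, 0, 0))


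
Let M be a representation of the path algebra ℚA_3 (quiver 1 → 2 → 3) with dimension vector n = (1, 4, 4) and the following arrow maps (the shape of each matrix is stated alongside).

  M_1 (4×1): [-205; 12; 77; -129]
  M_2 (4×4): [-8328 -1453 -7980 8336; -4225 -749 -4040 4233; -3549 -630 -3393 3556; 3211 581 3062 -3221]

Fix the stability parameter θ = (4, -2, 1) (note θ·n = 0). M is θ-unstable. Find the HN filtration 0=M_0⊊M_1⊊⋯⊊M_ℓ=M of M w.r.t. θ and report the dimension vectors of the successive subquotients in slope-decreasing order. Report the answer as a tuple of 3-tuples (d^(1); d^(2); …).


Barcode: M ≅ I[1,2], I[2,3]^3, I[3,3]. HN layers by μ_θ (2 steps, strictly decreasing):
  μ^(1)=1; μ^(2)=-2

((1, 1, 4); (0, 3, 0))


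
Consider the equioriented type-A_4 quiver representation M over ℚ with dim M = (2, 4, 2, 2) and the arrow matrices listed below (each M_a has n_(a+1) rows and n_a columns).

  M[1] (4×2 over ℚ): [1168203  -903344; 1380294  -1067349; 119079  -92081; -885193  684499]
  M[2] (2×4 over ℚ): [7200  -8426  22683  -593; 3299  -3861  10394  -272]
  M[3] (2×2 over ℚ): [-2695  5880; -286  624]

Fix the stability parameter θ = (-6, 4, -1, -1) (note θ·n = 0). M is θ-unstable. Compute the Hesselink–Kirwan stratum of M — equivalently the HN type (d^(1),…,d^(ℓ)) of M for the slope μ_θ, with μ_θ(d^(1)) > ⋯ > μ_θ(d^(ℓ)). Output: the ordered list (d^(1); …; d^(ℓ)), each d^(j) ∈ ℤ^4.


Via rank(M_{q-1}∘⋯∘M_p): M ≅ I[1,3], I[1,4], I[2,2]^2, I[4,4].
μ_θ-semistable layers: μ^(1)=4; μ^(2)=3/2; μ^(3)=2/3; μ^(4)=-1; μ^(5)=-6

((0, 2, 0, 0); (0, 1, 1, 0); (0, 1, 1, 1); (0, 0, 0, 1); (2, 0, 0, 0))


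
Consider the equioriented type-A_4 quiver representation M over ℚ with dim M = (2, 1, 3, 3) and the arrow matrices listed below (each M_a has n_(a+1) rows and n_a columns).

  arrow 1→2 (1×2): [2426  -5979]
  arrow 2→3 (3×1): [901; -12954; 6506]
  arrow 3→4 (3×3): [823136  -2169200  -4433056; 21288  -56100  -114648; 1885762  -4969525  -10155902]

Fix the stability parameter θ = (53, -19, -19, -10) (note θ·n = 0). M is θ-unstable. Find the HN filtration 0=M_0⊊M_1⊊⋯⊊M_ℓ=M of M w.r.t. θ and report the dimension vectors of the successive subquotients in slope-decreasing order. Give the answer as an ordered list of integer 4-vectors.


Via rank(M_{q-1}∘⋯∘M_p): M ≅ I[1,1], I[1,3], I[3,3], I[3,4], I[4,4]^2.
μ_θ-semistable layers: μ^(1)=53; μ^(2)=5; μ^(3)=-10; μ^(4)=-19

((1, 0, 0, 0); (1, 1, 1, 0); (0, 0, 0, 3); (0, 0, 2, 0))


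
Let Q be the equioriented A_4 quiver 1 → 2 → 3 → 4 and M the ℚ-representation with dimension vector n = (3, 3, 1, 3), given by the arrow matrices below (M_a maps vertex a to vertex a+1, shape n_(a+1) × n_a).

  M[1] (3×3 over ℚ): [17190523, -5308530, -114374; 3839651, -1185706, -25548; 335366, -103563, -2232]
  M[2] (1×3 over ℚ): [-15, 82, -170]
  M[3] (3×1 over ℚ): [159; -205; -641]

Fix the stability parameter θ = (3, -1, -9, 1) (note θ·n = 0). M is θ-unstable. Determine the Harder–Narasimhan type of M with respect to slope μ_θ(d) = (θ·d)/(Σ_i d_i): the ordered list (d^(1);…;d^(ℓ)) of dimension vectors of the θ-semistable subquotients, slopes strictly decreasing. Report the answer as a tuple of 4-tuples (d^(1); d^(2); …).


Via rank(M_{q-1}∘⋯∘M_p): M ≅ I[1,2]^2, I[1,4], I[4,4]^2.
μ_θ-semistable layers: μ^(1)=1; μ^(2)=-7/3

((2, 2, 0, 3); (1, 1, 1, 0))


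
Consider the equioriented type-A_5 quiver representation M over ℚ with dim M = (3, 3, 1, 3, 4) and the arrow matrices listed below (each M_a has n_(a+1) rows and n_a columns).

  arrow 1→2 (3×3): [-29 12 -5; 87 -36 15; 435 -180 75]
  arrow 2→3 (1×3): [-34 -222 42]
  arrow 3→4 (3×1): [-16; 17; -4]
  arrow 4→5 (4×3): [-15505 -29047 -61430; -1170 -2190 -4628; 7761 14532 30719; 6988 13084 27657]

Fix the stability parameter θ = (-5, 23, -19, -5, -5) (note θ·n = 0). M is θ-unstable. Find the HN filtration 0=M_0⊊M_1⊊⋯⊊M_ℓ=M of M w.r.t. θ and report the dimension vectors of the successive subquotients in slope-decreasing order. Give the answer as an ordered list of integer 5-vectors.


Interval decomposition of M: I[1,1]^2, I[1,5], I[2,2]^2, I[4,5]^2, I[5,5].
HN type (ℓ=3): μ^(1)=23; μ^(2)=-3/2; μ^(3)=-5

((0, 2, 0, 0, 0); (0, 1, 1, 1, 1); (3, 0, 0, 2, 3))


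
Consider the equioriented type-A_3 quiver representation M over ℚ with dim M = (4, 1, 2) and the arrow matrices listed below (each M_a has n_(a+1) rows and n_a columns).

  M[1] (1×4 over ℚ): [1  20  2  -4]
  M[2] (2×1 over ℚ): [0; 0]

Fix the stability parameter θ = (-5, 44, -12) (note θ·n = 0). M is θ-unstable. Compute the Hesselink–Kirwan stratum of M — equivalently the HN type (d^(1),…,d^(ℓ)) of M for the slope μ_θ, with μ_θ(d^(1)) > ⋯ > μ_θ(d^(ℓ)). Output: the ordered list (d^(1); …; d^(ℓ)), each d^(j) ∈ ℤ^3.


Via rank(M_{q-1}∘⋯∘M_p): M ≅ I[1,1]^3, I[1,2], I[3,3]^2.
μ_θ-semistable layers: μ^(1)=44; μ^(2)=-5; μ^(3)=-12

((0, 1, 0); (4, 0, 0); (0, 0, 2))


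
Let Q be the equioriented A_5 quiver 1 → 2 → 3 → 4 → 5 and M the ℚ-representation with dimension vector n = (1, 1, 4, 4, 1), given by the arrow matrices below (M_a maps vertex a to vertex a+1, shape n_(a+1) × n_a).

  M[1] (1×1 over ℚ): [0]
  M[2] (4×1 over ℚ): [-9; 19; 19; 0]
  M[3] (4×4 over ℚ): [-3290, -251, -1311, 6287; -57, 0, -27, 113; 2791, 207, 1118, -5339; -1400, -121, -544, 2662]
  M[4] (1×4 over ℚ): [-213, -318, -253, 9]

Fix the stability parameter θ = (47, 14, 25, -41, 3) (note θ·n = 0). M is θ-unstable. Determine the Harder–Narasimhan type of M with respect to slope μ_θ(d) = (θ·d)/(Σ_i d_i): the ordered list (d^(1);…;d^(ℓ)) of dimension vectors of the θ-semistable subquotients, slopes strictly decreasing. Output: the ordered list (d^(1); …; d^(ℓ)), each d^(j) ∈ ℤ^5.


Barcode: M ≅ I[1,1], I[2,5], I[3,4]^3. HN layers by μ_θ (4 steps, strictly decreasing):
  μ^(1)=47; μ^(2)=3; μ^(3)=-2/3; μ^(4)=-8

((1, 0, 0, 0, 0); (0, 0, 0, 0, 1); (0, 1, 1, 1, 0); (0, 0, 3, 3, 0))


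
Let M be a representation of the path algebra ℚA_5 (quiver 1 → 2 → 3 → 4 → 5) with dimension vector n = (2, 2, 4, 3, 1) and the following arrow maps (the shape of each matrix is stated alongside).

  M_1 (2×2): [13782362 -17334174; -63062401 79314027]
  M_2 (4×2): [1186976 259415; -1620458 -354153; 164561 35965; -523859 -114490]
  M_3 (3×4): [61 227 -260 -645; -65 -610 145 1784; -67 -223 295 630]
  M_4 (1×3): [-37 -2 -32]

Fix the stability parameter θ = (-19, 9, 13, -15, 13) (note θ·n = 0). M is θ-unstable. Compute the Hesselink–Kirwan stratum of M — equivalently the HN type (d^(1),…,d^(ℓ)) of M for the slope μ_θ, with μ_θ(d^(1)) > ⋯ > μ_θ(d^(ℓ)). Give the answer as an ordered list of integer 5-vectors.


Via rank(M_{q-1}∘⋯∘M_p): M ≅ I[1,1], I[1,5], I[2,4], I[3,3], I[3,4].
μ_θ-semistable layers: μ^(1)=13; μ^(2)=7/3; μ^(3)=-1; μ^(4)=-19

((0, 0, 1, 0, 1); (0, 2, 2, 2, 0); (0, 0, 1, 1, 0); (2, 0, 0, 0, 0))


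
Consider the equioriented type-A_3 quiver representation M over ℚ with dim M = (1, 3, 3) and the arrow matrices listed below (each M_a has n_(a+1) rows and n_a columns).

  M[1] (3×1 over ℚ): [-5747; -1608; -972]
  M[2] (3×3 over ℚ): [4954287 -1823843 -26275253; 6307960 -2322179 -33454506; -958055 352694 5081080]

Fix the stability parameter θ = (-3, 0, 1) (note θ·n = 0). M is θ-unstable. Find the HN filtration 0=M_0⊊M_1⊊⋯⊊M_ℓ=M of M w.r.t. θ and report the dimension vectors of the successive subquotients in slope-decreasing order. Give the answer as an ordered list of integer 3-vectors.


Via rank(M_{q-1}∘⋯∘M_p): M ≅ I[1,3], I[2,3]^2.
μ_θ-semistable layers: μ^(1)=1; μ^(2)=0; μ^(3)=-3

((0, 0, 3); (0, 3, 0); (1, 0, 0))


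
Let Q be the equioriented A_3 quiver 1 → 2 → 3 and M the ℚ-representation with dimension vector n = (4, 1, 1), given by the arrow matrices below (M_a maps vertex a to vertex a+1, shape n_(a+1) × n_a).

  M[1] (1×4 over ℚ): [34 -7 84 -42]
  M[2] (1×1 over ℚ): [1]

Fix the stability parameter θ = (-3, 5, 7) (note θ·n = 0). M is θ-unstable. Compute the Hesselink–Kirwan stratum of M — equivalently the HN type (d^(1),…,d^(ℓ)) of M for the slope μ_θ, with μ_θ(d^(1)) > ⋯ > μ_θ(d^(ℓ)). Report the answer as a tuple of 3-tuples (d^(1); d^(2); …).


Via rank(M_{q-1}∘⋯∘M_p): M ≅ I[1,1]^3, I[1,3].
μ_θ-semistable layers: μ^(1)=7; μ^(2)=5; μ^(3)=-3

((0, 0, 1); (0, 1, 0); (4, 0, 0))


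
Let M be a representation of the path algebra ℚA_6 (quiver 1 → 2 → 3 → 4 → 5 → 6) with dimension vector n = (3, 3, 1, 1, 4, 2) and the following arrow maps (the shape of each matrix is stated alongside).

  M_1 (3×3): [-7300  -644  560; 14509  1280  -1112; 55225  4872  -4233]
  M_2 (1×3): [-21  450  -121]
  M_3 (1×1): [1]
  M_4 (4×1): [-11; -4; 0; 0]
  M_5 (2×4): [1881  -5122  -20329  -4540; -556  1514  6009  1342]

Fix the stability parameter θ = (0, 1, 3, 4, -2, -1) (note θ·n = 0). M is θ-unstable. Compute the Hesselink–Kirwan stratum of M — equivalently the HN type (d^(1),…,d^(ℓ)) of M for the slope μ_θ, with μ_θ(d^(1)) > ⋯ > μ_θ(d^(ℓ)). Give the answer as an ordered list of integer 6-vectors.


Via rank(M_{q-1}∘⋯∘M_p): M ≅ I[1,2]^2, I[1,6], I[5,5]^2, I[5,6].
μ_θ-semistable layers: μ^(1)=1; μ^(2)=0; μ^(3)=-1; μ^(4)=-2

((0, 3, 1, 1, 1, 1); (3, 0, 0, 0, 0, 0); (0, 0, 0, 0, 0, 1); (0, 0, 0, 0, 3, 0))


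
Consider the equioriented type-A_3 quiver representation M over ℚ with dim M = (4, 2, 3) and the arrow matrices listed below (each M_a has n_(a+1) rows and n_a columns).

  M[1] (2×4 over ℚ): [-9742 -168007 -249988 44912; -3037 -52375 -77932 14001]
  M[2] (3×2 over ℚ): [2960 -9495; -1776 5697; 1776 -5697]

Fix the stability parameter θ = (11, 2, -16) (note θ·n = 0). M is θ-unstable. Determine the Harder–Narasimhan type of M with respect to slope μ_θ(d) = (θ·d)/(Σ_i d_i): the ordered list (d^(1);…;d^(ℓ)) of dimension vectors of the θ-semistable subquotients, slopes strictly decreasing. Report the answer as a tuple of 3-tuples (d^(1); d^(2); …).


Barcode: M ≅ I[1,1]^2, I[1,2], I[1,3], I[3,3]^2. HN layers by μ_θ (4 steps, strictly decreasing):
  μ^(1)=11; μ^(2)=13/2; μ^(3)=-1; μ^(4)=-16

((2, 0, 0); (1, 1, 0); (1, 1, 1); (0, 0, 2))


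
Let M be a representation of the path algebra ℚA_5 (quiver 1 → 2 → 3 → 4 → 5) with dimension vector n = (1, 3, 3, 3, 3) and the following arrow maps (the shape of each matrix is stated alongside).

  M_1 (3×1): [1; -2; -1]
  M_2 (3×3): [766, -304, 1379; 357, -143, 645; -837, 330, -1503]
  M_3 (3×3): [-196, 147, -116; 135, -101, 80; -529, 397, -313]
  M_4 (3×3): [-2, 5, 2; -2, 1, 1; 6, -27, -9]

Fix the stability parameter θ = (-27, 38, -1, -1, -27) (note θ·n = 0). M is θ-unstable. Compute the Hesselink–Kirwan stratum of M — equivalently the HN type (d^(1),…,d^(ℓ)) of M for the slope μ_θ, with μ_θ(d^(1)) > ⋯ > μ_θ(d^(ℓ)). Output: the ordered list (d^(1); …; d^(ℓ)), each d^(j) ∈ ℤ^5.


Via rank(M_{q-1}∘⋯∘M_p): M ≅ I[1,5], I[2,4], I[2,5], I[5,5].
μ_θ-semistable layers: μ^(1)=12; μ^(2)=9/4; μ^(3)=-27

((0, 1, 1, 1, 0); (0, 2, 2, 2, 2); (1, 0, 0, 0, 1))


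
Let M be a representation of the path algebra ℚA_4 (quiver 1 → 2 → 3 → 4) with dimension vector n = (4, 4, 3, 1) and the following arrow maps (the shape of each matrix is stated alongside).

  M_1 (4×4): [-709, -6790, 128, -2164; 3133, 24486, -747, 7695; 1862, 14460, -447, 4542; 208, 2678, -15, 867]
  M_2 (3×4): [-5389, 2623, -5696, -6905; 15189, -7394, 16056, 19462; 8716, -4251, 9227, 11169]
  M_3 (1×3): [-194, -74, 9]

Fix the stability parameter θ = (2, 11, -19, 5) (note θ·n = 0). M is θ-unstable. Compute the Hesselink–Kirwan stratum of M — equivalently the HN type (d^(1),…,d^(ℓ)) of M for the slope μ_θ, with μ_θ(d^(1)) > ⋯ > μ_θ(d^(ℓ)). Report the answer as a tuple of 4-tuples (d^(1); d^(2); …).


Via rank(M_{q-1}∘⋯∘M_p): M ≅ I[1,2], I[1,3]^2, I[1,4].
μ_θ-semistable layers: μ^(1)=11; μ^(2)=5; μ^(3)=2; μ^(4)=-2

((0, 1, 0, 0); (0, 0, 0, 1); (1, 0, 0, 0); (3, 3, 3, 0))


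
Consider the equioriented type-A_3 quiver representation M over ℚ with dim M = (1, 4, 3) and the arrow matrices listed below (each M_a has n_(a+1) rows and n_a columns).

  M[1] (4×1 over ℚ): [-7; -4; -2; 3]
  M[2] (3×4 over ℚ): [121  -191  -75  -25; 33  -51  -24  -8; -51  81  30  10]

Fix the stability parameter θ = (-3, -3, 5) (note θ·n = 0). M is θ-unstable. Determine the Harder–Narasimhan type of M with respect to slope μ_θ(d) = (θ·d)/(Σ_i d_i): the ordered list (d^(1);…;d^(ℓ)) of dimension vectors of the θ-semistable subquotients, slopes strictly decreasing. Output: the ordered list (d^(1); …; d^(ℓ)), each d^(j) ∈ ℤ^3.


Barcode: M ≅ I[1,3], I[2,2]^2, I[2,3], I[3,3]. HN layers by μ_θ (2 steps, strictly decreasing):
  μ^(1)=5; μ^(2)=-3

((0, 0, 3); (1, 4, 0))


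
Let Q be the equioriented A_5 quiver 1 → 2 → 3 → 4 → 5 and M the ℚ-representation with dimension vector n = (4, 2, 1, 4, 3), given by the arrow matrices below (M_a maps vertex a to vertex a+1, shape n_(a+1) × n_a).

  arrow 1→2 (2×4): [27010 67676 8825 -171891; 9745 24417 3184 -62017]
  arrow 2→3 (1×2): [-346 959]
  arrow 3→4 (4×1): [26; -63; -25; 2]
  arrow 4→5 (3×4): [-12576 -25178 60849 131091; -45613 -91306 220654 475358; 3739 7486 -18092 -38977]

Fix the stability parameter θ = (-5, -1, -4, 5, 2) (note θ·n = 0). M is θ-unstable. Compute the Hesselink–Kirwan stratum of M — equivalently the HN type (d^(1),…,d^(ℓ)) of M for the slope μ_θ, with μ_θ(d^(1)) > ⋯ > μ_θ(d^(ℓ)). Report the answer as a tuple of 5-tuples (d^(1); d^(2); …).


Via rank(M_{q-1}∘⋯∘M_p): M ≅ I[1,1]^2, I[1,2], I[1,5], I[4,4], I[4,5]^2.
μ_θ-semistable layers: μ^(1)=5; μ^(2)=7/2; μ^(3)=-1; μ^(4)=-5/2; μ^(5)=-5

((0, 0, 0, 1, 0); (0, 0, 0, 3, 3); (0, 1, 0, 0, 0); (0, 1, 1, 0, 0); (4, 0, 0, 0, 0))


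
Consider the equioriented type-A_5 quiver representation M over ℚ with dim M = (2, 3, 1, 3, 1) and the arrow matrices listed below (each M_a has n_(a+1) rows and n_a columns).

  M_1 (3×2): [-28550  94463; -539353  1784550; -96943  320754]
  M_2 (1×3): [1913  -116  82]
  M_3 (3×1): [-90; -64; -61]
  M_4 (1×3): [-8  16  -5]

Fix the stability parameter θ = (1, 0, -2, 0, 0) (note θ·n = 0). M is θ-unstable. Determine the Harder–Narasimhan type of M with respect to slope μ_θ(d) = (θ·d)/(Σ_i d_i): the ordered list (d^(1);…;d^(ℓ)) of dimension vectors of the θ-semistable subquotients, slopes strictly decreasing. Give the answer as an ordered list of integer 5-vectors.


Via rank(M_{q-1}∘⋯∘M_p): M ≅ I[1,2], I[1,5], I[2,2], I[4,4]^2.
μ_θ-semistable layers: μ^(1)=1/2; μ^(2)=0; μ^(3)=-1/3

((1, 1, 0, 0, 0); (0, 1, 0, 3, 1); (1, 1, 1, 0, 0))


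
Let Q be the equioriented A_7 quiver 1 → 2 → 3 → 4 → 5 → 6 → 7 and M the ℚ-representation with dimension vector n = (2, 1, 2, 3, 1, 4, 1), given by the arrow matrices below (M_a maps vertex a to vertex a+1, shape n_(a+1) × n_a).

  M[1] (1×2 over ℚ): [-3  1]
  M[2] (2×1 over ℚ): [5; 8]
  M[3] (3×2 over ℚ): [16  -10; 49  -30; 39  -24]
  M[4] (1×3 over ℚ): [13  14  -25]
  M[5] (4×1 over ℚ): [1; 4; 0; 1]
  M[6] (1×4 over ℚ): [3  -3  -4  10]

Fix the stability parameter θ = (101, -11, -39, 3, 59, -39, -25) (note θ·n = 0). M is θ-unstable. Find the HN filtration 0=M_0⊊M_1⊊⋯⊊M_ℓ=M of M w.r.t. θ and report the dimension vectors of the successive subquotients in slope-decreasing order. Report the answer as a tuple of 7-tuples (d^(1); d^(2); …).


Interval decomposition of M: I[1,1], I[1,7], I[3,4], I[4,4], I[6,6]^3.
HN type (ℓ=4): μ^(1)=101; μ^(2)=7; μ^(3)=3; μ^(4)=-39

((1, 0, 0, 0, 0, 0, 0); (1, 1, 1, 1, 1, 1, 1); (0, 0, 0, 2, 0, 0, 0); (0, 0, 1, 0, 0, 3, 0))


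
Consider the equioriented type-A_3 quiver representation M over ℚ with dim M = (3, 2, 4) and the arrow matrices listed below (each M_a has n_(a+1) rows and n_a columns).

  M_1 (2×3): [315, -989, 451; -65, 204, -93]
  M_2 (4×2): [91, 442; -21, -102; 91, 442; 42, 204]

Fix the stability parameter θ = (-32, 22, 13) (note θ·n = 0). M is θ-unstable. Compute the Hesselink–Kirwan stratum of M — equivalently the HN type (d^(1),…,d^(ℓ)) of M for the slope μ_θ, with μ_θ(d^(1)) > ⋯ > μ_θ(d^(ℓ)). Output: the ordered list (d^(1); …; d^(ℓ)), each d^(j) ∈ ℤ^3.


Via rank(M_{q-1}∘⋯∘M_p): M ≅ I[1,1], I[1,2], I[1,3], I[3,3]^3.
μ_θ-semistable layers: μ^(1)=22; μ^(2)=35/2; μ^(3)=13; μ^(4)=-32

((0, 1, 0); (0, 1, 1); (0, 0, 3); (3, 0, 0))


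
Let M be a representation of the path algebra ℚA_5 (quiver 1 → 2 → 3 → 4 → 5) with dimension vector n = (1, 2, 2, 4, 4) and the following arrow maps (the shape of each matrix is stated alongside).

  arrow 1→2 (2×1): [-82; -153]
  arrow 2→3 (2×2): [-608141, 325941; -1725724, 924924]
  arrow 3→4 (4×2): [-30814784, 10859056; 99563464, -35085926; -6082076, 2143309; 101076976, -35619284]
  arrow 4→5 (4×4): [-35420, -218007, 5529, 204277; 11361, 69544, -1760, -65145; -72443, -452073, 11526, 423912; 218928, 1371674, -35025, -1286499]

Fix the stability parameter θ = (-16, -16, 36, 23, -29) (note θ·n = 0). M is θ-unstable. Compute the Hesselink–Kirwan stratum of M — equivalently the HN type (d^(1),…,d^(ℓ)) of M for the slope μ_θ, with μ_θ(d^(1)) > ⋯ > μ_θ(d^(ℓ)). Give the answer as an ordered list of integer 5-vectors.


Via rank(M_{q-1}∘⋯∘M_p): M ≅ I[1,3], I[2,2], I[3,5], I[4,5]^3.
μ_θ-semistable layers: μ^(1)=36; μ^(2)=10; μ^(3)=-3; μ^(4)=-16

((0, 0, 1, 0, 0); (0, 0, 1, 1, 1); (0, 0, 0, 3, 3); (1, 2, 0, 0, 0))


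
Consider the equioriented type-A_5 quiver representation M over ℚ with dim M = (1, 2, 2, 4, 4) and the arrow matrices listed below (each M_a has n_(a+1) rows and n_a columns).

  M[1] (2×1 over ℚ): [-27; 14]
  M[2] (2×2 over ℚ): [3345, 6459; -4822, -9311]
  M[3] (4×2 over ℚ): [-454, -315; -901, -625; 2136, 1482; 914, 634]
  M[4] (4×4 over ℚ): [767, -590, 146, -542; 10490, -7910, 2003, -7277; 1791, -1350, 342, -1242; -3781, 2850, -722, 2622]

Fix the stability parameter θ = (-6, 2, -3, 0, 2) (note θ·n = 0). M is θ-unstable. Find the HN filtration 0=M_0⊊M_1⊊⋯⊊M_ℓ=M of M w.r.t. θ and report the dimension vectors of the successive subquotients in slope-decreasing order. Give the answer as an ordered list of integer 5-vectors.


Via rank(M_{q-1}∘⋯∘M_p): M ≅ I[1,4], I[2,5], I[4,4], I[4,5], I[5,5]^2.
μ_θ-semistable layers: μ^(1)=2; μ^(2)=0; μ^(3)=-1/2; μ^(4)=-6

((0, 0, 0, 0, 4); (0, 0, 0, 4, 0); (0, 2, 2, 0, 0); (1, 0, 0, 0, 0))


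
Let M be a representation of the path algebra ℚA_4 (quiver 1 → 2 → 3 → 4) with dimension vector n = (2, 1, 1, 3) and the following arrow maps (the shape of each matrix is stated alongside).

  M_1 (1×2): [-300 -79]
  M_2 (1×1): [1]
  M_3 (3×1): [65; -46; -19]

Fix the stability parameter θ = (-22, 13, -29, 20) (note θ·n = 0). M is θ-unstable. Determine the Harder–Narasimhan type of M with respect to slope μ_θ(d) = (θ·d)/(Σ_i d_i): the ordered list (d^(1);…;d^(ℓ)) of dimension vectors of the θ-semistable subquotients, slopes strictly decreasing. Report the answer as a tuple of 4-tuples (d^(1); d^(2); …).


Interval decomposition of M: I[1,1], I[1,4], I[4,4]^2.
HN type (ℓ=3): μ^(1)=20; μ^(2)=-8; μ^(3)=-22

((0, 0, 0, 3); (0, 1, 1, 0); (2, 0, 0, 0))


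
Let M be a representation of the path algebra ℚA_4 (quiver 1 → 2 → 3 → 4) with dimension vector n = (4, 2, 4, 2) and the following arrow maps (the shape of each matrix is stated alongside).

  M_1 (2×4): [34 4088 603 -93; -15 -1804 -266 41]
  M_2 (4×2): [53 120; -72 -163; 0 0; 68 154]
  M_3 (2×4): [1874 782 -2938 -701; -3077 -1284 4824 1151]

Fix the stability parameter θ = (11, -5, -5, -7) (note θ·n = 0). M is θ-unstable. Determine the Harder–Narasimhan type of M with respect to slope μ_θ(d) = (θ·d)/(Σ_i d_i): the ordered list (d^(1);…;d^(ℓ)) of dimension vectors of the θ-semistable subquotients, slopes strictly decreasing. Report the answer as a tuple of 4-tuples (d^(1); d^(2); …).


Barcode: M ≅ I[1,1]^2, I[1,3], I[1,4], I[3,3], I[3,4]. HN layers by μ_θ (5 steps, strictly decreasing):
  μ^(1)=11; μ^(2)=1/3; μ^(3)=-3/2; μ^(4)=-5; μ^(5)=-6

((2, 0, 0, 0); (1, 1, 1, 0); (1, 1, 1, 1); (0, 0, 1, 0); (0, 0, 1, 1))


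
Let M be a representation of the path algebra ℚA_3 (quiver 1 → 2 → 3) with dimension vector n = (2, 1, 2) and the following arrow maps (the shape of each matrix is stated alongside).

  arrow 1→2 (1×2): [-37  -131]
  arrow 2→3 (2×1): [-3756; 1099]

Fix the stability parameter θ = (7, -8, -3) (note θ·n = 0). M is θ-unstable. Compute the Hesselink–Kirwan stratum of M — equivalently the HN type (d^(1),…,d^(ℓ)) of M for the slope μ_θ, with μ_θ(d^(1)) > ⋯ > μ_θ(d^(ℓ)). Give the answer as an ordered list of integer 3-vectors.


Via rank(M_{q-1}∘⋯∘M_p): M ≅ I[1,1], I[1,3], I[3,3].
μ_θ-semistable layers: μ^(1)=7; μ^(2)=-4/3; μ^(3)=-3

((1, 0, 0); (1, 1, 1); (0, 0, 1))


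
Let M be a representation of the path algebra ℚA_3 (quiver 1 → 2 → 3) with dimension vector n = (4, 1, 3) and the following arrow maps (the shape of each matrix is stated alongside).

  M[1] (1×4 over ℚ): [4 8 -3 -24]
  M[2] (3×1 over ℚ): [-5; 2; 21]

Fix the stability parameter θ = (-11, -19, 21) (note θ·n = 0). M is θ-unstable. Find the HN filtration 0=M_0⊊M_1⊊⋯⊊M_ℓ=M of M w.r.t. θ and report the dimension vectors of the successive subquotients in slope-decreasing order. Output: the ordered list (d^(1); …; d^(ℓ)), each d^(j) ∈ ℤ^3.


Via rank(M_{q-1}∘⋯∘M_p): M ≅ I[1,1]^3, I[1,3], I[3,3]^2.
μ_θ-semistable layers: μ^(1)=21; μ^(2)=-11; μ^(3)=-15

((0, 0, 3); (3, 0, 0); (1, 1, 0))


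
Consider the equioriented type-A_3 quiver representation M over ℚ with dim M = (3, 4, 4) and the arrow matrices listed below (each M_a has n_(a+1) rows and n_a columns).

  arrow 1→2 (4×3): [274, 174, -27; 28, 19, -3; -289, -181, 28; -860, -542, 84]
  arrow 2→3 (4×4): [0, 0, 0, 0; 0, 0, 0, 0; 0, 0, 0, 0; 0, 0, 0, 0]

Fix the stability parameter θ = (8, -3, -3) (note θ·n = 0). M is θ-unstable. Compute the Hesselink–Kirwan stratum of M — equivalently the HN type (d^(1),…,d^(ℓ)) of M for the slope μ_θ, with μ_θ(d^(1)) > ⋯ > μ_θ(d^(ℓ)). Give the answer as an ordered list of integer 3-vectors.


Via rank(M_{q-1}∘⋯∘M_p): M ≅ I[1,2]^3, I[2,2], I[3,3]^4.
μ_θ-semistable layers: μ^(1)=5/2; μ^(2)=-3

((3, 3, 0); (0, 1, 4))


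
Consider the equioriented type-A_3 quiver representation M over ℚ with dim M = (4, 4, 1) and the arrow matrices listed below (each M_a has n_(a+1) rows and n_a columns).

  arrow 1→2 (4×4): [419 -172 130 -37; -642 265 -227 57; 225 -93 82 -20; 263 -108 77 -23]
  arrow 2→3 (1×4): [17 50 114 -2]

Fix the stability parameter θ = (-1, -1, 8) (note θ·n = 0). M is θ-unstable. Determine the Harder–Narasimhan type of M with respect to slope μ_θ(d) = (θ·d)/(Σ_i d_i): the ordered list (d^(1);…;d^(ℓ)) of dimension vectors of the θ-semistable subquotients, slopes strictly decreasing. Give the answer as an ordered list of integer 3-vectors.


Via rank(M_{q-1}∘⋯∘M_p): M ≅ I[1,2]^3, I[1,3].
μ_θ-semistable layers: μ^(1)=8; μ^(2)=-1

((0, 0, 1); (4, 4, 0))


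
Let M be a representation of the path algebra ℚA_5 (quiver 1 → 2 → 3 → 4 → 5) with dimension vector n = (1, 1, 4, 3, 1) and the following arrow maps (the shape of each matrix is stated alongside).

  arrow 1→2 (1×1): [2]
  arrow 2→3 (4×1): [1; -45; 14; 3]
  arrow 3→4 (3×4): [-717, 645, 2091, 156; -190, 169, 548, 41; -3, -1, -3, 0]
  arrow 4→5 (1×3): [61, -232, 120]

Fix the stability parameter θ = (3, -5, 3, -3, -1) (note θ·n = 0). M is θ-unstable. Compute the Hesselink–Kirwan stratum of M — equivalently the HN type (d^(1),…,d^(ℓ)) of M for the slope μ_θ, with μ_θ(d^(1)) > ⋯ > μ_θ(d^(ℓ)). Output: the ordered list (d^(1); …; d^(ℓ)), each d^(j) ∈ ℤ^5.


Barcode: M ≅ I[1,3], I[3,3], I[3,4], I[3,5], I[4,4]. HN layers by μ_θ (5 steps, strictly decreasing):
  μ^(1)=3; μ^(2)=0; μ^(3)=-1/3; μ^(4)=-1; μ^(5)=-3

((0, 0, 2, 0, 0); (0, 0, 1, 1, 0); (0, 0, 1, 1, 1); (1, 1, 0, 0, 0); (0, 0, 0, 1, 0))


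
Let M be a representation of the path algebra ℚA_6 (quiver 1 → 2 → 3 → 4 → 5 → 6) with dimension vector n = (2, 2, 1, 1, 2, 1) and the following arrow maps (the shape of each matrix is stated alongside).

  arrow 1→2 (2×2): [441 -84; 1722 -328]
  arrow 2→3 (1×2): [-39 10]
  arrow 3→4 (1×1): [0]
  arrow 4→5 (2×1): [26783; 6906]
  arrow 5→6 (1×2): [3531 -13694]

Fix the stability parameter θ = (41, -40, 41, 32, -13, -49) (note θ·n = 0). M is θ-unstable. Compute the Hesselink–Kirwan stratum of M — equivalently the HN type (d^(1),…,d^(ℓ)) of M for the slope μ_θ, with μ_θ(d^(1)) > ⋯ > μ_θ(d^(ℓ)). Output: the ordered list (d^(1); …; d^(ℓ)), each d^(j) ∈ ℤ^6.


Interval decomposition of M: I[1,1], I[1,3], I[2,2], I[4,6], I[5,5].
HN type (ℓ=5): μ^(1)=41; μ^(2)=1/2; μ^(3)=-10; μ^(4)=-13; μ^(5)=-40

((1, 0, 1, 0, 0, 0); (1, 1, 0, 0, 0, 0); (0, 0, 0, 1, 1, 1); (0, 0, 0, 0, 1, 0); (0, 1, 0, 0, 0, 0))


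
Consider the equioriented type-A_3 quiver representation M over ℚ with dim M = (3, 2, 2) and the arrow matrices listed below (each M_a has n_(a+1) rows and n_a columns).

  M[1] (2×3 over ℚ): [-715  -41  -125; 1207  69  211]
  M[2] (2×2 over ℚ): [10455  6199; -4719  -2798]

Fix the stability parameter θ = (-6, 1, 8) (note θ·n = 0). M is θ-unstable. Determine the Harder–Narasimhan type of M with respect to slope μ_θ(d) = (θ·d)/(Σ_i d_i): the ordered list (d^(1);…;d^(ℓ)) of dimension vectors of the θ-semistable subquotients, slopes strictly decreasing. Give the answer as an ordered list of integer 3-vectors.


Barcode: M ≅ I[1,1], I[1,3]^2. HN layers by μ_θ (3 steps, strictly decreasing):
  μ^(1)=8; μ^(2)=1; μ^(3)=-6

((0, 0, 2); (0, 2, 0); (3, 0, 0))


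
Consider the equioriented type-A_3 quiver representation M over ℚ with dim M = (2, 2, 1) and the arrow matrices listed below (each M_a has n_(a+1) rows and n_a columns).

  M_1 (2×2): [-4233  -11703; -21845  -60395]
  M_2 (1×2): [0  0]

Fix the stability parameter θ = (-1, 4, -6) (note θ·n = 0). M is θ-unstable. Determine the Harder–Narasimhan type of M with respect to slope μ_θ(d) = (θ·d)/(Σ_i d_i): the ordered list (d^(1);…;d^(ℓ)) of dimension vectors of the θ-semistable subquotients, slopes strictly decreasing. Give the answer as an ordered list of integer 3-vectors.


Via rank(M_{q-1}∘⋯∘M_p): M ≅ I[1,1], I[1,2], I[2,2], I[3,3].
μ_θ-semistable layers: μ^(1)=4; μ^(2)=-1; μ^(3)=-6

((0, 2, 0); (2, 0, 0); (0, 0, 1))


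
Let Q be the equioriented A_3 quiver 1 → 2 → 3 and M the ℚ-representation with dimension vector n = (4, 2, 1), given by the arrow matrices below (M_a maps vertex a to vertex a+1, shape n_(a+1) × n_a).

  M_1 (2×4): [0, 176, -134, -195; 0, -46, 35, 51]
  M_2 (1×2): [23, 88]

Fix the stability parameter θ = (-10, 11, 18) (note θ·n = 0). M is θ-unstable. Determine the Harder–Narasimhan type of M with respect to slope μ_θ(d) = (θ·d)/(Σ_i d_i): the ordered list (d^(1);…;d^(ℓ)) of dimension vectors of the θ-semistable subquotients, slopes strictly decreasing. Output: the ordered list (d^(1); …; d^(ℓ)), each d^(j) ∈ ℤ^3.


Via rank(M_{q-1}∘⋯∘M_p): M ≅ I[1,1]^2, I[1,2], I[1,3].
μ_θ-semistable layers: μ^(1)=18; μ^(2)=11; μ^(3)=-10

((0, 0, 1); (0, 2, 0); (4, 0, 0))


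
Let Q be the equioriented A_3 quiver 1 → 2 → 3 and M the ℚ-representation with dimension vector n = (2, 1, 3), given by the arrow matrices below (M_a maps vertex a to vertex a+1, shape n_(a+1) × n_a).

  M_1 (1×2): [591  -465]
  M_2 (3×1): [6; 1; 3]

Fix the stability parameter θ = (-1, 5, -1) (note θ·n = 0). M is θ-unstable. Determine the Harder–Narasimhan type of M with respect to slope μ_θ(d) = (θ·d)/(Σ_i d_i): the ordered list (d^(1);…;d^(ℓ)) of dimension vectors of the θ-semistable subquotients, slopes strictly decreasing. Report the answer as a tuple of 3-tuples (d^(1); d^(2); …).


Via rank(M_{q-1}∘⋯∘M_p): M ≅ I[1,1], I[1,3], I[3,3]^2.
μ_θ-semistable layers: μ^(1)=2; μ^(2)=-1

((0, 1, 1); (2, 0, 2))


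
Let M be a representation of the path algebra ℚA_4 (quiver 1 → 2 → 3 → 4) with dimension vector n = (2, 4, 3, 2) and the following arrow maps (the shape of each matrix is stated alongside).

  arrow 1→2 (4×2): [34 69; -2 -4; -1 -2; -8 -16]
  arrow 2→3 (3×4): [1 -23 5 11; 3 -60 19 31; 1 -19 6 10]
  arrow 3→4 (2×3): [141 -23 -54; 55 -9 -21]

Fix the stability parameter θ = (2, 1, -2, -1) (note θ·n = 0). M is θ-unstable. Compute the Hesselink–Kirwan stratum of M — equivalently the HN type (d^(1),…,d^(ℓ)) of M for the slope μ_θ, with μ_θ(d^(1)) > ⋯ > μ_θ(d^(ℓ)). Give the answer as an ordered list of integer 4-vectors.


Interval decomposition of M: I[1,4]^2, I[2,2], I[2,3].
HN type (ℓ=3): μ^(1)=1; μ^(2)=0; μ^(3)=-1/2

((0, 1, 0, 0); (2, 2, 2, 2); (0, 1, 1, 0))


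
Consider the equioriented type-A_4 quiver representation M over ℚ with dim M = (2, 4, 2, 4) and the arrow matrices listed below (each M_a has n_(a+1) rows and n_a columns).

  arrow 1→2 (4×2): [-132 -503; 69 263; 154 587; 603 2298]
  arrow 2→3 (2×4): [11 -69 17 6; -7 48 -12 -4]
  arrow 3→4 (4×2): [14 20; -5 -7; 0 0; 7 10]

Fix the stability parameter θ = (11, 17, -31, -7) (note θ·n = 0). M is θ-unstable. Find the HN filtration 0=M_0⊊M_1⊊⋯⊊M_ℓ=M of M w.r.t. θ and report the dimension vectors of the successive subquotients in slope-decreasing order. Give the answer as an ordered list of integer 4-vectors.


Barcode: M ≅ I[1,4]^2, I[2,2]^2, I[4,4]^2. HN layers by μ_θ (3 steps, strictly decreasing):
  μ^(1)=17; μ^(2)=-5/2; μ^(3)=-7

((0, 2, 0, 0); (2, 2, 2, 2); (0, 0, 0, 2))


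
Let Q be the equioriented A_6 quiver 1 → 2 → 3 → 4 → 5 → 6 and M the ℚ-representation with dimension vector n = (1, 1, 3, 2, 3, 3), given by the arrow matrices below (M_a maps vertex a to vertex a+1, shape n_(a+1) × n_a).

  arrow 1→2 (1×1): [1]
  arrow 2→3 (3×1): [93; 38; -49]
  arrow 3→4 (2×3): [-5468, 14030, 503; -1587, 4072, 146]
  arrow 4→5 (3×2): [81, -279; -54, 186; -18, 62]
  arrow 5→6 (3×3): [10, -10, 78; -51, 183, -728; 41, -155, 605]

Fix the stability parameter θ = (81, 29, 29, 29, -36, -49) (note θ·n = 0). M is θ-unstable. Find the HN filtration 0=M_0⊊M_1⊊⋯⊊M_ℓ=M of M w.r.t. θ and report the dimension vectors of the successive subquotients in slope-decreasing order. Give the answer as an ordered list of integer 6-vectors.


Via rank(M_{q-1}∘⋯∘M_p): M ≅ I[1,4], I[3,3], I[3,6], I[5,6]^2.
μ_θ-semistable layers: μ^(1)=42; μ^(2)=29; μ^(3)=-27/4; μ^(4)=-85/2

((1, 1, 1, 1, 0, 0); (0, 0, 1, 0, 0, 0); (0, 0, 1, 1, 1, 1); (0, 0, 0, 0, 2, 2))


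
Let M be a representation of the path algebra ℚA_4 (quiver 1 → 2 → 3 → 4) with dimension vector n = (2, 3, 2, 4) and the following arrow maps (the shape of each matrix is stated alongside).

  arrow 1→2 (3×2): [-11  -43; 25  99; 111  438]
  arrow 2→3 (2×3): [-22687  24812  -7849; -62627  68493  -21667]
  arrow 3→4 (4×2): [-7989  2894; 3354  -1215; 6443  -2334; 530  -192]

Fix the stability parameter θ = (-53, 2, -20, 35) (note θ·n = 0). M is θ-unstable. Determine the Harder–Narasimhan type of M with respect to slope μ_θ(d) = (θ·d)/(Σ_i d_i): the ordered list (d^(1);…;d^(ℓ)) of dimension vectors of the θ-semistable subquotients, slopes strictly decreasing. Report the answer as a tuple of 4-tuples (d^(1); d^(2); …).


Via rank(M_{q-1}∘⋯∘M_p): M ≅ I[1,4]^2, I[2,2], I[4,4]^2.
μ_θ-semistable layers: μ^(1)=35; μ^(2)=2; μ^(3)=-9; μ^(4)=-53

((0, 0, 0, 4); (0, 1, 0, 0); (0, 2, 2, 0); (2, 0, 0, 0))
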